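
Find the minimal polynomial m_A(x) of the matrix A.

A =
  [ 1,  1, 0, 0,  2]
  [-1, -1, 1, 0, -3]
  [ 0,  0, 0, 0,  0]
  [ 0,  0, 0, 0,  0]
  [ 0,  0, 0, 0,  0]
x^3

The characteristic polynomial is χ_A(x) = x^5, so the eigenvalues are known. The minimal polynomial is
  m_A(x) = Π_λ (x − λ)^{k_λ}
where k_λ is the size of the *largest* Jordan block for λ (equivalently, the smallest k with (A − λI)^k v = 0 for every generalised eigenvector v of λ).

  λ = 0: largest Jordan block has size 3, contributing (x − 0)^3

So m_A(x) = x^3 = x^3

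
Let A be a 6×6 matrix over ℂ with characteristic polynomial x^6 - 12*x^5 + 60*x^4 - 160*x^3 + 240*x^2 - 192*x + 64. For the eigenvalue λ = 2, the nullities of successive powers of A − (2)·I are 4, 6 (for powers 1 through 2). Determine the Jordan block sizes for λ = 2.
Block sizes for λ = 2: [2, 2, 1, 1]

From the dimensions of kernels of powers, the number of Jordan blocks of size at least j is d_j − d_{j−1} where d_j = dim ker(N^j) (with d_0 = 0). Computing the differences gives [4, 2].
The number of blocks of size exactly k is (#blocks of size ≥ k) − (#blocks of size ≥ k + 1), so the partition is: 2 block(s) of size 1, 2 block(s) of size 2.
In nonincreasing order the block sizes are [2, 2, 1, 1].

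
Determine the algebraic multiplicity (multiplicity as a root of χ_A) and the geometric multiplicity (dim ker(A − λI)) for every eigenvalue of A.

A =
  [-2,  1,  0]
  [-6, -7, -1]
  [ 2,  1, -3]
λ = -4: alg = 3, geom = 1

Step 1 — factor the characteristic polynomial to read off the algebraic multiplicities:
  χ_A(x) = (x + 4)^3

Step 2 — compute geometric multiplicities via the rank-nullity identity g(λ) = n − rank(A − λI):
  rank(A − (-4)·I) = 2, so dim ker(A − (-4)·I) = n − 2 = 1

Summary:
  λ = -4: algebraic multiplicity = 3, geometric multiplicity = 1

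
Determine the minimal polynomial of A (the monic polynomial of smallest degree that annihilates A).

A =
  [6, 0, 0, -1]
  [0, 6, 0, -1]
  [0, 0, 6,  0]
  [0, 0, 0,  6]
x^2 - 12*x + 36

The characteristic polynomial is χ_A(x) = (x - 6)^4, so the eigenvalues are known. The minimal polynomial is
  m_A(x) = Π_λ (x − λ)^{k_λ}
where k_λ is the size of the *largest* Jordan block for λ (equivalently, the smallest k with (A − λI)^k v = 0 for every generalised eigenvector v of λ).

  λ = 6: largest Jordan block has size 2, contributing (x − 6)^2

So m_A(x) = (x - 6)^2 = x^2 - 12*x + 36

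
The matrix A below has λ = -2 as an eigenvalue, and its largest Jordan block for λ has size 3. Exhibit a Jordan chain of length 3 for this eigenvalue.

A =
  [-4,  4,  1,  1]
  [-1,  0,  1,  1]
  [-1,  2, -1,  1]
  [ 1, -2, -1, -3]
A Jordan chain for λ = -2 of length 3:
v_1 = (2, 1, 1, -1)ᵀ
v_2 = (1, 1, 1, -1)ᵀ
v_3 = (0, 0, 1, 0)ᵀ

Let N = A − (-2)·I. We want v_3 with N^3 v_3 = 0 but N^2 v_3 ≠ 0; then v_{j-1} := N · v_j for j = 3, …, 2.

Pick v_3 = (0, 0, 1, 0)ᵀ.
Then v_2 = N · v_3 = (1, 1, 1, -1)ᵀ.
Then v_1 = N · v_2 = (2, 1, 1, -1)ᵀ.

Sanity check: (A − (-2)·I) v_1 = (0, 0, 0, 0)ᵀ = 0. ✓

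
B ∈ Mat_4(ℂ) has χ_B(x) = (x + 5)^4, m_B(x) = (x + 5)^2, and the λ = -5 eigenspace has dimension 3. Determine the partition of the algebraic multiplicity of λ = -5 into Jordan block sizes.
Block sizes for λ = -5: [2, 1, 1]

Step 1 — from the characteristic polynomial, algebraic multiplicity of λ = -5 is 4. From dim ker(B − (-5)·I) = 3, there are exactly 3 Jordan blocks for λ = -5.
Step 2 — from the minimal polynomial, the factor (x + 5)^2 tells us the largest block for λ = -5 has size 2.
Step 3 — with total size 4, 3 blocks, and largest block 2, the block sizes (in nonincreasing order) are [2, 1, 1].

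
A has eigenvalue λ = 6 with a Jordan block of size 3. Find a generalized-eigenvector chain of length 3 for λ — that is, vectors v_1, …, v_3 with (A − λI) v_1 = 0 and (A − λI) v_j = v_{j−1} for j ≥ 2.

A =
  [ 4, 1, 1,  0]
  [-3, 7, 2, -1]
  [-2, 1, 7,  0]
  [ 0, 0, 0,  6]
A Jordan chain for λ = 6 of length 3:
v_1 = (-1, -1, -1, 0)ᵀ
v_2 = (-2, -3, -2, 0)ᵀ
v_3 = (1, 0, 0, 0)ᵀ

Let N = A − (6)·I. We want v_3 with N^3 v_3 = 0 but N^2 v_3 ≠ 0; then v_{j-1} := N · v_j for j = 3, …, 2.

Pick v_3 = (1, 0, 0, 0)ᵀ.
Then v_2 = N · v_3 = (-2, -3, -2, 0)ᵀ.
Then v_1 = N · v_2 = (-1, -1, -1, 0)ᵀ.

Sanity check: (A − (6)·I) v_1 = (0, 0, 0, 0)ᵀ = 0. ✓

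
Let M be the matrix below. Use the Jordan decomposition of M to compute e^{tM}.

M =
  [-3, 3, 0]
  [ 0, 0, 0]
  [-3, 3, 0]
e^{tM} =
  [exp(-3*t), 1 - exp(-3*t), 0]
  [0, 1, 0]
  [-1 + exp(-3*t), 1 - exp(-3*t), 1]

Strategy: write M = P · J · P⁻¹ where J is a Jordan canonical form, so e^{tM} = P · e^{tJ} · P⁻¹, and e^{tJ} can be computed block-by-block.

M has Jordan form
J =
  [-3, 0, 0]
  [ 0, 0, 0]
  [ 0, 0, 0]
(up to reordering of blocks).

Per-block formulas:
  For a 1×1 block at λ = 0: exp(t · [0]) = [e^(0t)].
  For a 1×1 block at λ = -3: exp(t · [-3]) = [e^(-3t)].

After assembling e^{tJ} and conjugating by P, we get:

e^{tM} =
  [exp(-3*t), 1 - exp(-3*t), 0]
  [0, 1, 0]
  [-1 + exp(-3*t), 1 - exp(-3*t), 1]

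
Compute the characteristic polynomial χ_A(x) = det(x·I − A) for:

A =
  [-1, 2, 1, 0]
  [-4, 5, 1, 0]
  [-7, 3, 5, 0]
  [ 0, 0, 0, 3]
x^4 - 12*x^3 + 54*x^2 - 108*x + 81

Expanding det(x·I − A) (e.g. by cofactor expansion or by noting that A is similar to its Jordan form J, which has the same characteristic polynomial as A) gives
  χ_A(x) = x^4 - 12*x^3 + 54*x^2 - 108*x + 81
which factors as (x - 3)^4. The eigenvalues (with algebraic multiplicities) are λ = 3 with multiplicity 4.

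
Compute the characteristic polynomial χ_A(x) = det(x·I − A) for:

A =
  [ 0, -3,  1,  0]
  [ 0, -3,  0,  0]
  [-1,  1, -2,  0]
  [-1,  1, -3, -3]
x^4 + 8*x^3 + 22*x^2 + 24*x + 9

Expanding det(x·I − A) (e.g. by cofactor expansion or by noting that A is similar to its Jordan form J, which has the same characteristic polynomial as A) gives
  χ_A(x) = x^4 + 8*x^3 + 22*x^2 + 24*x + 9
which factors as (x + 1)^2*(x + 3)^2. The eigenvalues (with algebraic multiplicities) are λ = -3 with multiplicity 2, λ = -1 with multiplicity 2.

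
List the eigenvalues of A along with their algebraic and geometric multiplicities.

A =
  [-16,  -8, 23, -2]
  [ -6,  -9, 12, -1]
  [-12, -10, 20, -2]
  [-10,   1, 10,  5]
λ = -4: alg = 2, geom = 1; λ = 4: alg = 2, geom = 1

Step 1 — factor the characteristic polynomial to read off the algebraic multiplicities:
  χ_A(x) = (x - 4)^2*(x + 4)^2

Step 2 — compute geometric multiplicities via the rank-nullity identity g(λ) = n − rank(A − λI):
  rank(A − (-4)·I) = 3, so dim ker(A − (-4)·I) = n − 3 = 1
  rank(A − (4)·I) = 3, so dim ker(A − (4)·I) = n − 3 = 1

Summary:
  λ = -4: algebraic multiplicity = 2, geometric multiplicity = 1
  λ = 4: algebraic multiplicity = 2, geometric multiplicity = 1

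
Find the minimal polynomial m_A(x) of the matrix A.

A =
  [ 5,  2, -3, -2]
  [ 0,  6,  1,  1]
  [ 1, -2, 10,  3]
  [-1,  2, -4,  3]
x^3 - 18*x^2 + 108*x - 216

The characteristic polynomial is χ_A(x) = (x - 6)^4, so the eigenvalues are known. The minimal polynomial is
  m_A(x) = Π_λ (x − λ)^{k_λ}
where k_λ is the size of the *largest* Jordan block for λ (equivalently, the smallest k with (A − λI)^k v = 0 for every generalised eigenvector v of λ).

  λ = 6: largest Jordan block has size 3, contributing (x − 6)^3

So m_A(x) = (x - 6)^3 = x^3 - 18*x^2 + 108*x - 216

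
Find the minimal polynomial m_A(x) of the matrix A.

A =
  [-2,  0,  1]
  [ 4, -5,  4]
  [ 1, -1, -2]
x^3 + 9*x^2 + 27*x + 27

The characteristic polynomial is χ_A(x) = (x + 3)^3, so the eigenvalues are known. The minimal polynomial is
  m_A(x) = Π_λ (x − λ)^{k_λ}
where k_λ is the size of the *largest* Jordan block for λ (equivalently, the smallest k with (A − λI)^k v = 0 for every generalised eigenvector v of λ).

  λ = -3: largest Jordan block has size 3, contributing (x + 3)^3

So m_A(x) = (x + 3)^3 = x^3 + 9*x^2 + 27*x + 27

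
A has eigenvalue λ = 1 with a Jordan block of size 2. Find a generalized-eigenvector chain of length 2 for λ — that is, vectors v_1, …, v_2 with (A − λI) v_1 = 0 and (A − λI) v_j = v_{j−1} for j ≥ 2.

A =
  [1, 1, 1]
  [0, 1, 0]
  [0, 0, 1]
A Jordan chain for λ = 1 of length 2:
v_1 = (1, 0, 0)ᵀ
v_2 = (0, 1, 0)ᵀ

Let N = A − (1)·I. We want v_2 with N^2 v_2 = 0 but N^1 v_2 ≠ 0; then v_{j-1} := N · v_j for j = 2, …, 2.

Pick v_2 = (0, 1, 0)ᵀ.
Then v_1 = N · v_2 = (1, 0, 0)ᵀ.

Sanity check: (A − (1)·I) v_1 = (0, 0, 0)ᵀ = 0. ✓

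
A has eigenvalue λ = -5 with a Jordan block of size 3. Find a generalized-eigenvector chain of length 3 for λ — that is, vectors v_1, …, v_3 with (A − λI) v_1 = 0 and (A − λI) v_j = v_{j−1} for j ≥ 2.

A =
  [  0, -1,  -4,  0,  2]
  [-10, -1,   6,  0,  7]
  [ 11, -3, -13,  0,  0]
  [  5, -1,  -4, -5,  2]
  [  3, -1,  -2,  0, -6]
A Jordan chain for λ = -5 of length 3:
v_1 = (-3, -3, -3, -3, 0)ᵀ
v_2 = (5, -10, 11, 5, 3)ᵀ
v_3 = (1, 0, 0, 0, 0)ᵀ

Let N = A − (-5)·I. We want v_3 with N^3 v_3 = 0 but N^2 v_3 ≠ 0; then v_{j-1} := N · v_j for j = 3, …, 2.

Pick v_3 = (1, 0, 0, 0, 0)ᵀ.
Then v_2 = N · v_3 = (5, -10, 11, 5, 3)ᵀ.
Then v_1 = N · v_2 = (-3, -3, -3, -3, 0)ᵀ.

Sanity check: (A − (-5)·I) v_1 = (0, 0, 0, 0, 0)ᵀ = 0. ✓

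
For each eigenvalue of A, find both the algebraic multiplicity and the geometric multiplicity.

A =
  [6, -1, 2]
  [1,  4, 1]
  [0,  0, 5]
λ = 5: alg = 3, geom = 1

Step 1 — factor the characteristic polynomial to read off the algebraic multiplicities:
  χ_A(x) = (x - 5)^3

Step 2 — compute geometric multiplicities via the rank-nullity identity g(λ) = n − rank(A − λI):
  rank(A − (5)·I) = 2, so dim ker(A − (5)·I) = n − 2 = 1

Summary:
  λ = 5: algebraic multiplicity = 3, geometric multiplicity = 1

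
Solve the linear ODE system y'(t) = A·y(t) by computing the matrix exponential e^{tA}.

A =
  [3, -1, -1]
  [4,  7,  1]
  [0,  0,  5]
e^{tA} =
  [-2*t*exp(5*t) + exp(5*t), -t*exp(5*t), t^2*exp(5*t)/2 - t*exp(5*t)]
  [4*t*exp(5*t), 2*t*exp(5*t) + exp(5*t), -t^2*exp(5*t) + t*exp(5*t)]
  [0, 0, exp(5*t)]

Strategy: write A = P · J · P⁻¹ where J is a Jordan canonical form, so e^{tA} = P · e^{tJ} · P⁻¹, and e^{tJ} can be computed block-by-block.

A has Jordan form
J =
  [5, 1, 0]
  [0, 5, 1]
  [0, 0, 5]
(up to reordering of blocks).

Per-block formulas:
  For a 3×3 Jordan block J_3(5): exp(t · J_3(5)) = e^(5t)·(I + t·N + (t^2/2)·N^2), where N is the 3×3 nilpotent shift.

After assembling e^{tJ} and conjugating by P, we get:

e^{tA} =
  [-2*t*exp(5*t) + exp(5*t), -t*exp(5*t), t^2*exp(5*t)/2 - t*exp(5*t)]
  [4*t*exp(5*t), 2*t*exp(5*t) + exp(5*t), -t^2*exp(5*t) + t*exp(5*t)]
  [0, 0, exp(5*t)]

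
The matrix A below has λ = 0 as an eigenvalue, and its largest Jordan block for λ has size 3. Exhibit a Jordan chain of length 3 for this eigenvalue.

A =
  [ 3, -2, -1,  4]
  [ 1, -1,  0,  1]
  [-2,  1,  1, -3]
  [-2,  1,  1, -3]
A Jordan chain for λ = 0 of length 3:
v_1 = (1, 0, -1, -1)ᵀ
v_2 = (3, 1, -2, -2)ᵀ
v_3 = (1, 0, 0, 0)ᵀ

Let N = A − (0)·I. We want v_3 with N^3 v_3 = 0 but N^2 v_3 ≠ 0; then v_{j-1} := N · v_j for j = 3, …, 2.

Pick v_3 = (1, 0, 0, 0)ᵀ.
Then v_2 = N · v_3 = (3, 1, -2, -2)ᵀ.
Then v_1 = N · v_2 = (1, 0, -1, -1)ᵀ.

Sanity check: (A − (0)·I) v_1 = (0, 0, 0, 0)ᵀ = 0. ✓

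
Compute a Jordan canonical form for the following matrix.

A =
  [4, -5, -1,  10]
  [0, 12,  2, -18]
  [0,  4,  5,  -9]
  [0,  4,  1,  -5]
J_3(4) ⊕ J_1(4)

The characteristic polynomial is
  det(x·I − A) = x^4 - 16*x^3 + 96*x^2 - 256*x + 256 = (x - 4)^4

Eigenvalues and multiplicities (the geometric multiplicity of λ is n − rank(A − λI), which equals the number of Jordan blocks for λ):
  λ = 4: algebraic multiplicity = 4, geometric multiplicity = 2

Determining the block sizes for each eigenvalue:
  λ = 4: with am = 4 and gm = 2, the partition is not yet determined (e.g. several partitions of 4 into 2 parts exist). Let N = A − (4)·I. Computing rank(N^1) = 2, rank(N^2) = 1, rank(N^3) = 0; the number of blocks of size ≥ j is rank(N^{j−1}) − rank(N^j), giving [2, 1, 1]. So we have 1 block(s) of size 3, 1 block(s) of size 1 → block sizes [3, 1]

Assembling the blocks gives a Jordan form
J =
  [4, 1, 0, 0]
  [0, 4, 1, 0]
  [0, 0, 4, 0]
  [0, 0, 0, 4]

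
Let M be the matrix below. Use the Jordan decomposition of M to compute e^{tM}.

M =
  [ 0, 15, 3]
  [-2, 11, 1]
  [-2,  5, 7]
e^{tM} =
  [-6*t*exp(6*t) + exp(6*t), 15*t*exp(6*t), 3*t*exp(6*t)]
  [-2*t*exp(6*t), 5*t*exp(6*t) + exp(6*t), t*exp(6*t)]
  [-2*t*exp(6*t), 5*t*exp(6*t), t*exp(6*t) + exp(6*t)]

Strategy: write M = P · J · P⁻¹ where J is a Jordan canonical form, so e^{tM} = P · e^{tJ} · P⁻¹, and e^{tJ} can be computed block-by-block.

M has Jordan form
J =
  [6, 1, 0]
  [0, 6, 0]
  [0, 0, 6]
(up to reordering of blocks).

Per-block formulas:
  For a 1×1 block at λ = 6: exp(t · [6]) = [e^(6t)].
  For a 2×2 Jordan block J_2(6): exp(t · J_2(6)) = e^(6t)·(I + t·N), where N is the 2×2 nilpotent shift.

After assembling e^{tJ} and conjugating by P, we get:

e^{tM} =
  [-6*t*exp(6*t) + exp(6*t), 15*t*exp(6*t), 3*t*exp(6*t)]
  [-2*t*exp(6*t), 5*t*exp(6*t) + exp(6*t), t*exp(6*t)]
  [-2*t*exp(6*t), 5*t*exp(6*t), t*exp(6*t) + exp(6*t)]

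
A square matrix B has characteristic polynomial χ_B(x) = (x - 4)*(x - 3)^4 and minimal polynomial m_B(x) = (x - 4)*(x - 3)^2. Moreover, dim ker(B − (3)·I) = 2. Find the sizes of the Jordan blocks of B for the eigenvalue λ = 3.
Block sizes for λ = 3: [2, 2]

Step 1 — from the characteristic polynomial, algebraic multiplicity of λ = 3 is 4. From dim ker(B − (3)·I) = 2, there are exactly 2 Jordan blocks for λ = 3.
Step 2 — from the minimal polynomial, the factor (x − 3)^2 tells us the largest block for λ = 3 has size 2.
Step 3 — with total size 4, 2 blocks, and largest block 2, the block sizes (in nonincreasing order) are [2, 2].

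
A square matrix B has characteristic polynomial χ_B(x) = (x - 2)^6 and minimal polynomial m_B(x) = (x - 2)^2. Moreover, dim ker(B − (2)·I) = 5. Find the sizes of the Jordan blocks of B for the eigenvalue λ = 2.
Block sizes for λ = 2: [2, 1, 1, 1, 1]

Step 1 — from the characteristic polynomial, algebraic multiplicity of λ = 2 is 6. From dim ker(B − (2)·I) = 5, there are exactly 5 Jordan blocks for λ = 2.
Step 2 — from the minimal polynomial, the factor (x − 2)^2 tells us the largest block for λ = 2 has size 2.
Step 3 — with total size 6, 5 blocks, and largest block 2, the block sizes (in nonincreasing order) are [2, 1, 1, 1, 1].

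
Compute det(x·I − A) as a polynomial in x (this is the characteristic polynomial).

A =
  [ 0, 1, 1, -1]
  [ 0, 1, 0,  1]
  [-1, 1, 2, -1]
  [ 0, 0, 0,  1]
x^4 - 4*x^3 + 6*x^2 - 4*x + 1

Expanding det(x·I − A) (e.g. by cofactor expansion or by noting that A is similar to its Jordan form J, which has the same characteristic polynomial as A) gives
  χ_A(x) = x^4 - 4*x^3 + 6*x^2 - 4*x + 1
which factors as (x - 1)^4. The eigenvalues (with algebraic multiplicities) are λ = 1 with multiplicity 4.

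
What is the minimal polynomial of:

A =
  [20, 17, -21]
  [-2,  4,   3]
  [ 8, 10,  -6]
x^3 - 18*x^2 + 108*x - 216

The characteristic polynomial is χ_A(x) = (x - 6)^3, so the eigenvalues are known. The minimal polynomial is
  m_A(x) = Π_λ (x − λ)^{k_λ}
where k_λ is the size of the *largest* Jordan block for λ (equivalently, the smallest k with (A − λI)^k v = 0 for every generalised eigenvector v of λ).

  λ = 6: largest Jordan block has size 3, contributing (x − 6)^3

So m_A(x) = (x - 6)^3 = x^3 - 18*x^2 + 108*x - 216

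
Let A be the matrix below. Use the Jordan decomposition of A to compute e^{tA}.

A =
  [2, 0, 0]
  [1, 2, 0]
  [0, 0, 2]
e^{tA} =
  [exp(2*t), 0, 0]
  [t*exp(2*t), exp(2*t), 0]
  [0, 0, exp(2*t)]

Strategy: write A = P · J · P⁻¹ where J is a Jordan canonical form, so e^{tA} = P · e^{tJ} · P⁻¹, and e^{tJ} can be computed block-by-block.

A has Jordan form
J =
  [2, 1, 0]
  [0, 2, 0]
  [0, 0, 2]
(up to reordering of blocks).

Per-block formulas:
  For a 2×2 Jordan block J_2(2): exp(t · J_2(2)) = e^(2t)·(I + t·N), where N is the 2×2 nilpotent shift.
  For a 1×1 block at λ = 2: exp(t · [2]) = [e^(2t)].

After assembling e^{tJ} and conjugating by P, we get:

e^{tA} =
  [exp(2*t), 0, 0]
  [t*exp(2*t), exp(2*t), 0]
  [0, 0, exp(2*t)]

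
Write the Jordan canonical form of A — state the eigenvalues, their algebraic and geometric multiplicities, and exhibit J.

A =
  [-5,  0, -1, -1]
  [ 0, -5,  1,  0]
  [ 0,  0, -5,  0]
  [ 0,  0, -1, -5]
J_3(-5) ⊕ J_1(-5)

The characteristic polynomial is
  det(x·I − A) = x^4 + 20*x^3 + 150*x^2 + 500*x + 625 = (x + 5)^4

Eigenvalues and multiplicities (the geometric multiplicity of λ is n − rank(A − λI), which equals the number of Jordan blocks for λ):
  λ = -5: algebraic multiplicity = 4, geometric multiplicity = 2

Determining the block sizes for each eigenvalue:
  λ = -5: with am = 4 and gm = 2, the partition is not yet determined (e.g. several partitions of 4 into 2 parts exist). Let N = A − (-5)·I. Computing rank(N^1) = 2, rank(N^2) = 1, rank(N^3) = 0; the number of blocks of size ≥ j is rank(N^{j−1}) − rank(N^j), giving [2, 1, 1]. So we have 1 block(s) of size 3, 1 block(s) of size 1 → block sizes [3, 1]

Assembling the blocks gives a Jordan form
J =
  [-5,  1,  0,  0]
  [ 0, -5,  1,  0]
  [ 0,  0, -5,  0]
  [ 0,  0,  0, -5]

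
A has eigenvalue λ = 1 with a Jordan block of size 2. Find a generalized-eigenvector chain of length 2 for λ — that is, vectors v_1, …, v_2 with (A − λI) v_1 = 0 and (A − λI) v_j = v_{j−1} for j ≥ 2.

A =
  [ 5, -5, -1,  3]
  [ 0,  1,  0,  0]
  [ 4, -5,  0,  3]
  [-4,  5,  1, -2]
A Jordan chain for λ = 1 of length 2:
v_1 = (4, 0, 4, -4)ᵀ
v_2 = (1, 0, 0, 0)ᵀ

Let N = A − (1)·I. We want v_2 with N^2 v_2 = 0 but N^1 v_2 ≠ 0; then v_{j-1} := N · v_j for j = 2, …, 2.

Pick v_2 = (1, 0, 0, 0)ᵀ.
Then v_1 = N · v_2 = (4, 0, 4, -4)ᵀ.

Sanity check: (A − (1)·I) v_1 = (0, 0, 0, 0)ᵀ = 0. ✓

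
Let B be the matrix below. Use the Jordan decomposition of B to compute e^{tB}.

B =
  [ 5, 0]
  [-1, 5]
e^{tB} =
  [exp(5*t), 0]
  [-t*exp(5*t), exp(5*t)]

Strategy: write B = P · J · P⁻¹ where J is a Jordan canonical form, so e^{tB} = P · e^{tJ} · P⁻¹, and e^{tJ} can be computed block-by-block.

B has Jordan form
J =
  [5, 1]
  [0, 5]
(up to reordering of blocks).

Per-block formulas:
  For a 2×2 Jordan block J_2(5): exp(t · J_2(5)) = e^(5t)·(I + t·N), where N is the 2×2 nilpotent shift.

After assembling e^{tJ} and conjugating by P, we get:

e^{tB} =
  [exp(5*t), 0]
  [-t*exp(5*t), exp(5*t)]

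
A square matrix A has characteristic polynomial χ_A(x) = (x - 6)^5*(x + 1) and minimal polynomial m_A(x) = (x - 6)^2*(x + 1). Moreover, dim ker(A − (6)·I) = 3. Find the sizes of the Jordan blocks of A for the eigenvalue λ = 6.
Block sizes for λ = 6: [2, 2, 1]

Step 1 — from the characteristic polynomial, algebraic multiplicity of λ = 6 is 5. From dim ker(A − (6)·I) = 3, there are exactly 3 Jordan blocks for λ = 6.
Step 2 — from the minimal polynomial, the factor (x − 6)^2 tells us the largest block for λ = 6 has size 2.
Step 3 — with total size 5, 3 blocks, and largest block 2, the block sizes (in nonincreasing order) are [2, 2, 1].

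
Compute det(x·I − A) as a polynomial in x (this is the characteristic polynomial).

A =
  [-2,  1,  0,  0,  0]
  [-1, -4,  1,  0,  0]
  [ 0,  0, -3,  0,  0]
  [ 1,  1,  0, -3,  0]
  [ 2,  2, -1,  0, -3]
x^5 + 15*x^4 + 90*x^3 + 270*x^2 + 405*x + 243

Expanding det(x·I − A) (e.g. by cofactor expansion or by noting that A is similar to its Jordan form J, which has the same characteristic polynomial as A) gives
  χ_A(x) = x^5 + 15*x^4 + 90*x^3 + 270*x^2 + 405*x + 243
which factors as (x + 3)^5. The eigenvalues (with algebraic multiplicities) are λ = -3 with multiplicity 5.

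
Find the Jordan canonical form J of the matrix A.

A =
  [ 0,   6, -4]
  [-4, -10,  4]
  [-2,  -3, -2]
J_2(-4) ⊕ J_1(-4)

The characteristic polynomial is
  det(x·I − A) = x^3 + 12*x^2 + 48*x + 64 = (x + 4)^3

Eigenvalues and multiplicities (the geometric multiplicity of λ is n − rank(A − λI), which equals the number of Jordan blocks for λ):
  λ = -4: algebraic multiplicity = 3, geometric multiplicity = 2

Determining the block sizes for each eigenvalue:
  λ = -4: 2 blocks summing to 3 forces exactly one block of size 2 and the rest size 1 → block sizes [2, 1]

Assembling the blocks gives a Jordan form
J =
  [-4,  1,  0]
  [ 0, -4,  0]
  [ 0,  0, -4]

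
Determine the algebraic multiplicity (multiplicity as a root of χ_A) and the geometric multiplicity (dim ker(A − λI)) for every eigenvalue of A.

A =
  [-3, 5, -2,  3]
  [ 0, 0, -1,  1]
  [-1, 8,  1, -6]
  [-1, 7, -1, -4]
λ = -4: alg = 2, geom = 1; λ = 1: alg = 2, geom = 1

Step 1 — factor the characteristic polynomial to read off the algebraic multiplicities:
  χ_A(x) = (x - 1)^2*(x + 4)^2

Step 2 — compute geometric multiplicities via the rank-nullity identity g(λ) = n − rank(A − λI):
  rank(A − (-4)·I) = 3, so dim ker(A − (-4)·I) = n − 3 = 1
  rank(A − (1)·I) = 3, so dim ker(A − (1)·I) = n − 3 = 1

Summary:
  λ = -4: algebraic multiplicity = 2, geometric multiplicity = 1
  λ = 1: algebraic multiplicity = 2, geometric multiplicity = 1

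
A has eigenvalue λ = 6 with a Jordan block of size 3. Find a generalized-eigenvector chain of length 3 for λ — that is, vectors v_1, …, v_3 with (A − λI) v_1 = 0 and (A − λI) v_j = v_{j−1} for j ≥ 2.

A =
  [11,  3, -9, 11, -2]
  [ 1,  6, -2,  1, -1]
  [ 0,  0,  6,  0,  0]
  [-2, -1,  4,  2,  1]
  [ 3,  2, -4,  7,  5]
A Jordan chain for λ = 6 of length 3:
v_1 = (1, -1, 0, 0, 1)ᵀ
v_2 = (-9, -2, 0, 4, -4)ᵀ
v_3 = (0, 0, 1, 0, 0)ᵀ

Let N = A − (6)·I. We want v_3 with N^3 v_3 = 0 but N^2 v_3 ≠ 0; then v_{j-1} := N · v_j for j = 3, …, 2.

Pick v_3 = (0, 0, 1, 0, 0)ᵀ.
Then v_2 = N · v_3 = (-9, -2, 0, 4, -4)ᵀ.
Then v_1 = N · v_2 = (1, -1, 0, 0, 1)ᵀ.

Sanity check: (A − (6)·I) v_1 = (0, 0, 0, 0, 0)ᵀ = 0. ✓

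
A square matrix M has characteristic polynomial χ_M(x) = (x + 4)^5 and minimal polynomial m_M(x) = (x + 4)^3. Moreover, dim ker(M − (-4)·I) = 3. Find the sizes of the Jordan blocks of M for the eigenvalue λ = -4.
Block sizes for λ = -4: [3, 1, 1]

Step 1 — from the characteristic polynomial, algebraic multiplicity of λ = -4 is 5. From dim ker(M − (-4)·I) = 3, there are exactly 3 Jordan blocks for λ = -4.
Step 2 — from the minimal polynomial, the factor (x + 4)^3 tells us the largest block for λ = -4 has size 3.
Step 3 — with total size 5, 3 blocks, and largest block 3, the block sizes (in nonincreasing order) are [3, 1, 1].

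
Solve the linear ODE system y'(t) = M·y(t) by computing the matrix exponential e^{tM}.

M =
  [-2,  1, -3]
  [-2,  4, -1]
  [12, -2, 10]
e^{tM} =
  [-t^2*exp(4*t) - 6*t*exp(4*t) + exp(4*t), t*exp(4*t), -t^2*exp(4*t)/2 - 3*t*exp(4*t)]
  [-2*t*exp(4*t), exp(4*t), -t*exp(4*t)]
  [2*t^2*exp(4*t) + 12*t*exp(4*t), -2*t*exp(4*t), t^2*exp(4*t) + 6*t*exp(4*t) + exp(4*t)]

Strategy: write M = P · J · P⁻¹ where J is a Jordan canonical form, so e^{tM} = P · e^{tJ} · P⁻¹, and e^{tJ} can be computed block-by-block.

M has Jordan form
J =
  [4, 1, 0]
  [0, 4, 1]
  [0, 0, 4]
(up to reordering of blocks).

Per-block formulas:
  For a 3×3 Jordan block J_3(4): exp(t · J_3(4)) = e^(4t)·(I + t·N + (t^2/2)·N^2), where N is the 3×3 nilpotent shift.

After assembling e^{tJ} and conjugating by P, we get:

e^{tM} =
  [-t^2*exp(4*t) - 6*t*exp(4*t) + exp(4*t), t*exp(4*t), -t^2*exp(4*t)/2 - 3*t*exp(4*t)]
  [-2*t*exp(4*t), exp(4*t), -t*exp(4*t)]
  [2*t^2*exp(4*t) + 12*t*exp(4*t), -2*t*exp(4*t), t^2*exp(4*t) + 6*t*exp(4*t) + exp(4*t)]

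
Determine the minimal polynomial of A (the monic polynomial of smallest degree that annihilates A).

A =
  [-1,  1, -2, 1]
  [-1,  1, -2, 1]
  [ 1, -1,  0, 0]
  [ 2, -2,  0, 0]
x^2

The characteristic polynomial is χ_A(x) = x^4, so the eigenvalues are known. The minimal polynomial is
  m_A(x) = Π_λ (x − λ)^{k_λ}
where k_λ is the size of the *largest* Jordan block for λ (equivalently, the smallest k with (A − λI)^k v = 0 for every generalised eigenvector v of λ).

  λ = 0: largest Jordan block has size 2, contributing (x − 0)^2

So m_A(x) = x^2 = x^2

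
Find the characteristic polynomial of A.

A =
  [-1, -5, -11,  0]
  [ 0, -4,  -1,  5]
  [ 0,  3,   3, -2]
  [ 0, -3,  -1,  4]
x^4 - 2*x^3 - 3*x^2 + 4*x + 4

Expanding det(x·I − A) (e.g. by cofactor expansion or by noting that A is similar to its Jordan form J, which has the same characteristic polynomial as A) gives
  χ_A(x) = x^4 - 2*x^3 - 3*x^2 + 4*x + 4
which factors as (x - 2)^2*(x + 1)^2. The eigenvalues (with algebraic multiplicities) are λ = -1 with multiplicity 2, λ = 2 with multiplicity 2.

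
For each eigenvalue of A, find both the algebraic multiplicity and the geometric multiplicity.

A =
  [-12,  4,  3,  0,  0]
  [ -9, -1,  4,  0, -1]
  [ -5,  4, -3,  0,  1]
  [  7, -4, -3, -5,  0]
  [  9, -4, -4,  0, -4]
λ = -5: alg = 5, geom = 3

Step 1 — factor the characteristic polynomial to read off the algebraic multiplicities:
  χ_A(x) = (x + 5)^5

Step 2 — compute geometric multiplicities via the rank-nullity identity g(λ) = n − rank(A − λI):
  rank(A − (-5)·I) = 2, so dim ker(A − (-5)·I) = n − 2 = 3

Summary:
  λ = -5: algebraic multiplicity = 5, geometric multiplicity = 3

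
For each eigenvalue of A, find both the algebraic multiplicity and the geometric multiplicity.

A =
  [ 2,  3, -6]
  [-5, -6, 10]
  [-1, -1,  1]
λ = -1: alg = 3, geom = 2

Step 1 — factor the characteristic polynomial to read off the algebraic multiplicities:
  χ_A(x) = (x + 1)^3

Step 2 — compute geometric multiplicities via the rank-nullity identity g(λ) = n − rank(A − λI):
  rank(A − (-1)·I) = 1, so dim ker(A − (-1)·I) = n − 1 = 2

Summary:
  λ = -1: algebraic multiplicity = 3, geometric multiplicity = 2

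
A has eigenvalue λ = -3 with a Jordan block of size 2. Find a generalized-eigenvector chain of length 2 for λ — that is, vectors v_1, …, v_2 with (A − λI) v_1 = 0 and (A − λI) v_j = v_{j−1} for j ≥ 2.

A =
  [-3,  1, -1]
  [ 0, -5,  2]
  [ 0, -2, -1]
A Jordan chain for λ = -3 of length 2:
v_1 = (1, -2, -2)ᵀ
v_2 = (0, 1, 0)ᵀ

Let N = A − (-3)·I. We want v_2 with N^2 v_2 = 0 but N^1 v_2 ≠ 0; then v_{j-1} := N · v_j for j = 2, …, 2.

Pick v_2 = (0, 1, 0)ᵀ.
Then v_1 = N · v_2 = (1, -2, -2)ᵀ.

Sanity check: (A − (-3)·I) v_1 = (0, 0, 0)ᵀ = 0. ✓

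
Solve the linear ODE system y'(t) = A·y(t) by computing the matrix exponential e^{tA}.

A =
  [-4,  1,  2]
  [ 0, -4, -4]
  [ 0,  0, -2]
e^{tA} =
  [exp(-4*t), t*exp(-4*t), 2*t*exp(-4*t)]
  [0, exp(-4*t), -2*exp(-2*t) + 2*exp(-4*t)]
  [0, 0, exp(-2*t)]

Strategy: write A = P · J · P⁻¹ where J is a Jordan canonical form, so e^{tA} = P · e^{tJ} · P⁻¹, and e^{tJ} can be computed block-by-block.

A has Jordan form
J =
  [-4,  1,  0]
  [ 0, -4,  0]
  [ 0,  0, -2]
(up to reordering of blocks).

Per-block formulas:
  For a 2×2 Jordan block J_2(-4): exp(t · J_2(-4)) = e^(-4t)·(I + t·N), where N is the 2×2 nilpotent shift.
  For a 1×1 block at λ = -2: exp(t · [-2]) = [e^(-2t)].

After assembling e^{tJ} and conjugating by P, we get:

e^{tA} =
  [exp(-4*t), t*exp(-4*t), 2*t*exp(-4*t)]
  [0, exp(-4*t), -2*exp(-2*t) + 2*exp(-4*t)]
  [0, 0, exp(-2*t)]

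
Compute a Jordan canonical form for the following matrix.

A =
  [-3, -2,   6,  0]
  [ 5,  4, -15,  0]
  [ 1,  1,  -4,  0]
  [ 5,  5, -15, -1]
J_2(-1) ⊕ J_1(-1) ⊕ J_1(-1)

The characteristic polynomial is
  det(x·I − A) = x^4 + 4*x^3 + 6*x^2 + 4*x + 1 = (x + 1)^4

Eigenvalues and multiplicities (the geometric multiplicity of λ is n − rank(A − λI), which equals the number of Jordan blocks for λ):
  λ = -1: algebraic multiplicity = 4, geometric multiplicity = 3

Determining the block sizes for each eigenvalue:
  λ = -1: 3 blocks summing to 4 forces exactly one block of size 2 and the rest size 1 → block sizes [2, 1, 1]

Assembling the blocks gives a Jordan form
J =
  [-1,  1,  0,  0]
  [ 0, -1,  0,  0]
  [ 0,  0, -1,  0]
  [ 0,  0,  0, -1]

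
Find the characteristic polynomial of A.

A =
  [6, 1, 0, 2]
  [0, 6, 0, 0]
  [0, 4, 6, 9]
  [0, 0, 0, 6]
x^4 - 24*x^3 + 216*x^2 - 864*x + 1296

Expanding det(x·I − A) (e.g. by cofactor expansion or by noting that A is similar to its Jordan form J, which has the same characteristic polynomial as A) gives
  χ_A(x) = x^4 - 24*x^3 + 216*x^2 - 864*x + 1296
which factors as (x - 6)^4. The eigenvalues (with algebraic multiplicities) are λ = 6 with multiplicity 4.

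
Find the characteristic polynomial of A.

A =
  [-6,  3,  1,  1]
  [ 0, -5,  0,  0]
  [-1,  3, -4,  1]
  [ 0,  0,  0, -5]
x^4 + 20*x^3 + 150*x^2 + 500*x + 625

Expanding det(x·I − A) (e.g. by cofactor expansion or by noting that A is similar to its Jordan form J, which has the same characteristic polynomial as A) gives
  χ_A(x) = x^4 + 20*x^3 + 150*x^2 + 500*x + 625
which factors as (x + 5)^4. The eigenvalues (with algebraic multiplicities) are λ = -5 with multiplicity 4.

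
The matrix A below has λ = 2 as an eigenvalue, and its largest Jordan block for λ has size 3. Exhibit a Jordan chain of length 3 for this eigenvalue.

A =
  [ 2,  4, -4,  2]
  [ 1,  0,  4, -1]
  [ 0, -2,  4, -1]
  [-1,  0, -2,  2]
A Jordan chain for λ = 2 of length 3:
v_1 = (2, -1, -1, 0)ᵀ
v_2 = (0, 1, 0, -1)ᵀ
v_3 = (1, 0, 0, 0)ᵀ

Let N = A − (2)·I. We want v_3 with N^3 v_3 = 0 but N^2 v_3 ≠ 0; then v_{j-1} := N · v_j for j = 3, …, 2.

Pick v_3 = (1, 0, 0, 0)ᵀ.
Then v_2 = N · v_3 = (0, 1, 0, -1)ᵀ.
Then v_1 = N · v_2 = (2, -1, -1, 0)ᵀ.

Sanity check: (A − (2)·I) v_1 = (0, 0, 0, 0)ᵀ = 0. ✓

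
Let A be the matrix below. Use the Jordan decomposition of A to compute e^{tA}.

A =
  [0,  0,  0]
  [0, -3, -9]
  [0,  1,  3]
e^{tA} =
  [1, 0, 0]
  [0, 1 - 3*t, -9*t]
  [0, t, 3*t + 1]

Strategy: write A = P · J · P⁻¹ where J is a Jordan canonical form, so e^{tA} = P · e^{tJ} · P⁻¹, and e^{tJ} can be computed block-by-block.

A has Jordan form
J =
  [0, 1, 0]
  [0, 0, 0]
  [0, 0, 0]
(up to reordering of blocks).

Per-block formulas:
  For a 1×1 block at λ = 0: exp(t · [0]) = [e^(0t)].
  For a 2×2 Jordan block J_2(0): exp(t · J_2(0)) = e^(0t)·(I + t·N), where N is the 2×2 nilpotent shift.

After assembling e^{tJ} and conjugating by P, we get:

e^{tA} =
  [1, 0, 0]
  [0, 1 - 3*t, -9*t]
  [0, t, 3*t + 1]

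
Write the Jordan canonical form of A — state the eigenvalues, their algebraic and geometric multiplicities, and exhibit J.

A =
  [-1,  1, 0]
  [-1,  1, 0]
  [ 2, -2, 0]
J_2(0) ⊕ J_1(0)

The characteristic polynomial is
  det(x·I − A) = x^3

Eigenvalues and multiplicities (the geometric multiplicity of λ is n − rank(A − λI), which equals the number of Jordan blocks for λ):
  λ = 0: algebraic multiplicity = 3, geometric multiplicity = 2

Determining the block sizes for each eigenvalue:
  λ = 0: 2 blocks summing to 3 forces exactly one block of size 2 and the rest size 1 → block sizes [2, 1]

Assembling the blocks gives a Jordan form
J =
  [0, 1, 0]
  [0, 0, 0]
  [0, 0, 0]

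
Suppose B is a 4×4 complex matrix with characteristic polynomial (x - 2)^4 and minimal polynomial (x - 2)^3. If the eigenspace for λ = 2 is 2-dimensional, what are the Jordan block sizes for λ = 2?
Block sizes for λ = 2: [3, 1]

Step 1 — from the characteristic polynomial, algebraic multiplicity of λ = 2 is 4. From dim ker(B − (2)·I) = 2, there are exactly 2 Jordan blocks for λ = 2.
Step 2 — from the minimal polynomial, the factor (x − 2)^3 tells us the largest block for λ = 2 has size 3.
Step 3 — with total size 4, 2 blocks, and largest block 3, the block sizes (in nonincreasing order) are [3, 1].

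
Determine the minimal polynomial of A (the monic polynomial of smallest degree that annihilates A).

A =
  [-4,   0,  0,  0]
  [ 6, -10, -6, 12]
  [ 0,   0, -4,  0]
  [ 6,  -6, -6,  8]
x^2 + 2*x - 8

The characteristic polynomial is χ_A(x) = (x - 2)*(x + 4)^3, so the eigenvalues are known. The minimal polynomial is
  m_A(x) = Π_λ (x − λ)^{k_λ}
where k_λ is the size of the *largest* Jordan block for λ (equivalently, the smallest k with (A − λI)^k v = 0 for every generalised eigenvector v of λ).

  λ = -4: largest Jordan block has size 1, contributing (x + 4)
  λ = 2: largest Jordan block has size 1, contributing (x − 2)

So m_A(x) = (x - 2)*(x + 4) = x^2 + 2*x - 8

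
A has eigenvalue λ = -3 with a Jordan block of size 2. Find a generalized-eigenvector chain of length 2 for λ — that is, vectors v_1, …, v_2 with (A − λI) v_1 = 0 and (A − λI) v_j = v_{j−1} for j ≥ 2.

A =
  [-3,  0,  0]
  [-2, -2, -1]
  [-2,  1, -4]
A Jordan chain for λ = -3 of length 2:
v_1 = (0, -2, -2)ᵀ
v_2 = (1, 0, 0)ᵀ

Let N = A − (-3)·I. We want v_2 with N^2 v_2 = 0 but N^1 v_2 ≠ 0; then v_{j-1} := N · v_j for j = 2, …, 2.

Pick v_2 = (1, 0, 0)ᵀ.
Then v_1 = N · v_2 = (0, -2, -2)ᵀ.

Sanity check: (A − (-3)·I) v_1 = (0, 0, 0)ᵀ = 0. ✓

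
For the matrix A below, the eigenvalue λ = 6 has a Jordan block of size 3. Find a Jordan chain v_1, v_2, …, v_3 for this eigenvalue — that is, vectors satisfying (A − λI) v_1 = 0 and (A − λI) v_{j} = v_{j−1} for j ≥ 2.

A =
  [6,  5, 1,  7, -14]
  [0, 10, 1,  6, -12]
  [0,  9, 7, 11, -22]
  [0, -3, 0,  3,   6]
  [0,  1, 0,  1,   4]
A Jordan chain for λ = 6 of length 3:
v_1 = (-6, -5, -10, 3, -1)ᵀ
v_2 = (5, 4, 9, -3, 1)ᵀ
v_3 = (0, 1, 0, 0, 0)ᵀ

Let N = A − (6)·I. We want v_3 with N^3 v_3 = 0 but N^2 v_3 ≠ 0; then v_{j-1} := N · v_j for j = 3, …, 2.

Pick v_3 = (0, 1, 0, 0, 0)ᵀ.
Then v_2 = N · v_3 = (5, 4, 9, -3, 1)ᵀ.
Then v_1 = N · v_2 = (-6, -5, -10, 3, -1)ᵀ.

Sanity check: (A − (6)·I) v_1 = (0, 0, 0, 0, 0)ᵀ = 0. ✓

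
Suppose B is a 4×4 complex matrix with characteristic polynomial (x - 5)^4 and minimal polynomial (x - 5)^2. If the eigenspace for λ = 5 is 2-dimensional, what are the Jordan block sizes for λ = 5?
Block sizes for λ = 5: [2, 2]

Step 1 — from the characteristic polynomial, algebraic multiplicity of λ = 5 is 4. From dim ker(B − (5)·I) = 2, there are exactly 2 Jordan blocks for λ = 5.
Step 2 — from the minimal polynomial, the factor (x − 5)^2 tells us the largest block for λ = 5 has size 2.
Step 3 — with total size 4, 2 blocks, and largest block 2, the block sizes (in nonincreasing order) are [2, 2].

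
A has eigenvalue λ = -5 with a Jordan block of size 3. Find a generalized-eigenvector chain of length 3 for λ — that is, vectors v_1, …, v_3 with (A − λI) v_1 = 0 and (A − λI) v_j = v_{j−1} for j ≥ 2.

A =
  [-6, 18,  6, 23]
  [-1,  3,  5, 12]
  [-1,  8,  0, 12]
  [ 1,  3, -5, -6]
A Jordan chain for λ = -5 of length 3:
v_1 = (-1, -1, -1, 1)ᵀ
v_2 = (6, 5, 5, -5)ᵀ
v_3 = (0, 0, 1, 0)ᵀ

Let N = A − (-5)·I. We want v_3 with N^3 v_3 = 0 but N^2 v_3 ≠ 0; then v_{j-1} := N · v_j for j = 3, …, 2.

Pick v_3 = (0, 0, 1, 0)ᵀ.
Then v_2 = N · v_3 = (6, 5, 5, -5)ᵀ.
Then v_1 = N · v_2 = (-1, -1, -1, 1)ᵀ.

Sanity check: (A − (-5)·I) v_1 = (0, 0, 0, 0)ᵀ = 0. ✓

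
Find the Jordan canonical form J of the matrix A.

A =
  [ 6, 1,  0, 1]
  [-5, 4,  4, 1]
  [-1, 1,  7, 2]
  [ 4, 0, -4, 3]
J_2(5) ⊕ J_2(5)

The characteristic polynomial is
  det(x·I − A) = x^4 - 20*x^3 + 150*x^2 - 500*x + 625 = (x - 5)^4

Eigenvalues and multiplicities (the geometric multiplicity of λ is n − rank(A − λI), which equals the number of Jordan blocks for λ):
  λ = 5: algebraic multiplicity = 4, geometric multiplicity = 2

Determining the block sizes for each eigenvalue:
  λ = 5: with am = 4 and gm = 2, the partition is not yet determined (e.g. several partitions of 4 into 2 parts exist). Let N = A − (5)·I. Computing rank(N^1) = 2, rank(N^2) = 0; the number of blocks of size ≥ j is rank(N^{j−1}) − rank(N^j), giving [2, 2]. So we have 2 block(s) of size 2 → block sizes [2, 2]

Assembling the blocks gives a Jordan form
J =
  [5, 1, 0, 0]
  [0, 5, 0, 0]
  [0, 0, 5, 1]
  [0, 0, 0, 5]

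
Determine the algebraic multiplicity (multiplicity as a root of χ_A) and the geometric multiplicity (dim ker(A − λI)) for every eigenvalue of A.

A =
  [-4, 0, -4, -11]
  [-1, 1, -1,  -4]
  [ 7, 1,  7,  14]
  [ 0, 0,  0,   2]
λ = 0: alg = 1, geom = 1; λ = 2: alg = 3, geom = 1

Step 1 — factor the characteristic polynomial to read off the algebraic multiplicities:
  χ_A(x) = x*(x - 2)^3

Step 2 — compute geometric multiplicities via the rank-nullity identity g(λ) = n − rank(A − λI):
  rank(A − (0)·I) = 3, so dim ker(A − (0)·I) = n − 3 = 1
  rank(A − (2)·I) = 3, so dim ker(A − (2)·I) = n − 3 = 1

Summary:
  λ = 0: algebraic multiplicity = 1, geometric multiplicity = 1
  λ = 2: algebraic multiplicity = 3, geometric multiplicity = 1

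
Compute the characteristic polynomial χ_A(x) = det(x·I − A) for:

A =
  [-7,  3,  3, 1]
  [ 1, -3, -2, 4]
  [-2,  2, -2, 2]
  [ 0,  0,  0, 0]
x^4 + 12*x^3 + 48*x^2 + 64*x

Expanding det(x·I − A) (e.g. by cofactor expansion or by noting that A is similar to its Jordan form J, which has the same characteristic polynomial as A) gives
  χ_A(x) = x^4 + 12*x^3 + 48*x^2 + 64*x
which factors as x*(x + 4)^3. The eigenvalues (with algebraic multiplicities) are λ = -4 with multiplicity 3, λ = 0 with multiplicity 1.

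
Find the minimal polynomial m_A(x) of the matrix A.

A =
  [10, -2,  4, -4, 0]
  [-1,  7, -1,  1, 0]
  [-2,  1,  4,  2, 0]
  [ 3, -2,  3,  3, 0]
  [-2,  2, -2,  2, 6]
x^3 - 18*x^2 + 108*x - 216

The characteristic polynomial is χ_A(x) = (x - 6)^5, so the eigenvalues are known. The minimal polynomial is
  m_A(x) = Π_λ (x − λ)^{k_λ}
where k_λ is the size of the *largest* Jordan block for λ (equivalently, the smallest k with (A − λI)^k v = 0 for every generalised eigenvector v of λ).

  λ = 6: largest Jordan block has size 3, contributing (x − 6)^3

So m_A(x) = (x - 6)^3 = x^3 - 18*x^2 + 108*x - 216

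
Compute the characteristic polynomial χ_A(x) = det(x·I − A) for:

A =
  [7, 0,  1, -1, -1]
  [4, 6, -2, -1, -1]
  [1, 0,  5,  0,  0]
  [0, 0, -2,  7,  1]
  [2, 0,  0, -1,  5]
x^5 - 30*x^4 + 360*x^3 - 2160*x^2 + 6480*x - 7776

Expanding det(x·I − A) (e.g. by cofactor expansion or by noting that A is similar to its Jordan form J, which has the same characteristic polynomial as A) gives
  χ_A(x) = x^5 - 30*x^4 + 360*x^3 - 2160*x^2 + 6480*x - 7776
which factors as (x - 6)^5. The eigenvalues (with algebraic multiplicities) are λ = 6 with multiplicity 5.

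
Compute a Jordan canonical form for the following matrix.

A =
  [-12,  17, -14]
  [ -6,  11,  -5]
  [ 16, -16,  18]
J_1(5) ⊕ J_2(6)

The characteristic polynomial is
  det(x·I − A) = x^3 - 17*x^2 + 96*x - 180 = (x - 6)^2*(x - 5)

Eigenvalues and multiplicities (the geometric multiplicity of λ is n − rank(A − λI), which equals the number of Jordan blocks for λ):
  λ = 5: algebraic multiplicity = 1, geometric multiplicity = 1
  λ = 6: algebraic multiplicity = 2, geometric multiplicity = 1

Determining the block sizes for each eigenvalue:
  λ = 5: one block (gm = 1), so the single block has size am = 1 → block sizes [1]
  λ = 6: one block (gm = 1), so the single block has size am = 2 → block sizes [2]

Assembling the blocks gives a Jordan form
J =
  [5, 0, 0]
  [0, 6, 1]
  [0, 0, 6]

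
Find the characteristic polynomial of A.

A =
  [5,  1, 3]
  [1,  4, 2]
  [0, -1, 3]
x^3 - 12*x^2 + 48*x - 64

Expanding det(x·I − A) (e.g. by cofactor expansion or by noting that A is similar to its Jordan form J, which has the same characteristic polynomial as A) gives
  χ_A(x) = x^3 - 12*x^2 + 48*x - 64
which factors as (x - 4)^3. The eigenvalues (with algebraic multiplicities) are λ = 4 with multiplicity 3.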